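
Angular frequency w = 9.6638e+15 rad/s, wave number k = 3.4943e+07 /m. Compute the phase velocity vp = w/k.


vp = w / k
= 9.6638e+15 / 3.4943e+07
= 2.7656e+08 m/s

2.7656e+08


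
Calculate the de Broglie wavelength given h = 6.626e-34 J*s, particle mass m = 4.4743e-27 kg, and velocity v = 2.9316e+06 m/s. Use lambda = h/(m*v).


lambda = h / (m * v)
= 6.626e-34 / (4.4743e-27 * 2.9316e+06)
= 6.626e-34 / 1.3117e-20
= 5.0515e-14 m

5.0515e-14


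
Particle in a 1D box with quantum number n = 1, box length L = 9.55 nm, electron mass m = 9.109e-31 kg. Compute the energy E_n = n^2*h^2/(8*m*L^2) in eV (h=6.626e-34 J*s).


E = n^2 * h^2 / (8 * m * L^2)
= 1^2 * (6.626e-34)^2 / (8 * 9.109e-31 * (9.55e-9)^2)
= 1 * 4.3904e-67 / (8 * 9.109e-31 * 9.1203e-17)
= 6.6060e-22 J
= 0.0041 eV

0.0041


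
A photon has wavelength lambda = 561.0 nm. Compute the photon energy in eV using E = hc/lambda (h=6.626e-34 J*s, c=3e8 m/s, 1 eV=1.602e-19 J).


E = hc / lambda
= (6.626e-34)(3e8) / (561.0e-9)
= 1.9878e-25 / 5.6100e-07
= 3.5433e-19 J
Converting to eV: 3.5433e-19 / 1.602e-19
= 2.2118 eV

2.2118


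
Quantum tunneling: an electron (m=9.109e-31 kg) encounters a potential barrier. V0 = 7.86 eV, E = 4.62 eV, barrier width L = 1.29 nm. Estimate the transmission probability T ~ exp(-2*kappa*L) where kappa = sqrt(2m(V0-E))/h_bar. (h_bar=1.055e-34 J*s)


V0 - E = 3.24 eV = 5.1905e-19 J
kappa = sqrt(2 * m * (V0-E)) / h_bar
= sqrt(2 * 9.109e-31 * 5.1905e-19) / 1.055e-34
= 9.2173e+09 /m
2*kappa*L = 2 * 9.2173e+09 * 1.29e-9
= 23.7805
T = exp(-23.7805) = 4.701659e-11

4.701659e-11


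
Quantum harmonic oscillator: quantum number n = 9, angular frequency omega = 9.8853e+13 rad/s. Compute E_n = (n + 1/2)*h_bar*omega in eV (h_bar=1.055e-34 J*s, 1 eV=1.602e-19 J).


E = (n + 1/2) * h_bar * omega
= (9 + 0.5) * 1.055e-34 * 9.8853e+13
= 9.5 * 1.0429e-20
= 9.9075e-20 J
= 0.6184 eV

0.6184


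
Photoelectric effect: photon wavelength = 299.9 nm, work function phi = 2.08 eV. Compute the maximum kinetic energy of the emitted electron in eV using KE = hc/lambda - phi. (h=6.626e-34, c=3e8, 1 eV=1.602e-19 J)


E_photon = hc / lambda
= (6.626e-34)(3e8) / (299.9e-9)
= 6.6282e-19 J
= 4.1375 eV
KE = E_photon - phi
= 4.1375 - 2.08
= 2.0575 eV

2.0575


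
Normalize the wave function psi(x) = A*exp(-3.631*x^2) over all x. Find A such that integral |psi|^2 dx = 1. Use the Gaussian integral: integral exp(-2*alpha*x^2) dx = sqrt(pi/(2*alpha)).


integral |psi|^2 dx = A^2 * sqrt(pi/(2*alpha)) = 1
A^2 = sqrt(2*alpha/pi)
= sqrt(2 * 3.631 / pi)
= 1.520384
A = sqrt(1.520384)
= 1.233

1.233


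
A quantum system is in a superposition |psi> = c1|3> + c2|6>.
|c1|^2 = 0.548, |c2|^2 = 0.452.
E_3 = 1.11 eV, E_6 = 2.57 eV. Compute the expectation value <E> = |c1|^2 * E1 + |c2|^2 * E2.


<E> = |c1|^2 * E1 + |c2|^2 * E2
= 0.548 * 1.11 + 0.452 * 2.57
= 0.6083 + 1.1616
= 1.7699 eV

1.7699


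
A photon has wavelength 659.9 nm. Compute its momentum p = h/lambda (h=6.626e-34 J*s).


p = h / lambda
= 6.626e-34 / (659.9e-9)
= 6.626e-34 / 6.5990e-07
= 1.0041e-27 kg*m/s

1.0041e-27


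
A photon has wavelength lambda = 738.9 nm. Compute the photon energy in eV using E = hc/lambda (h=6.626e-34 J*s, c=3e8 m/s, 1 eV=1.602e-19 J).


E = hc / lambda
= (6.626e-34)(3e8) / (738.9e-9)
= 1.9878e-25 / 7.3890e-07
= 2.6902e-19 J
Converting to eV: 2.6902e-19 / 1.602e-19
= 1.6793 eV

1.6793


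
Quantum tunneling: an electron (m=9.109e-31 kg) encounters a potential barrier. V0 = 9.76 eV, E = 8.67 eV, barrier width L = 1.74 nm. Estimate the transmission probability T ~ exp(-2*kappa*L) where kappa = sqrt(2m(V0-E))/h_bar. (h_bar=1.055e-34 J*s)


V0 - E = 1.09 eV = 1.7462e-19 J
kappa = sqrt(2 * m * (V0-E)) / h_bar
= sqrt(2 * 9.109e-31 * 1.7462e-19) / 1.055e-34
= 5.3462e+09 /m
2*kappa*L = 2 * 5.3462e+09 * 1.74e-9
= 18.6047
T = exp(-18.6047) = 8.319566e-09

8.319566e-09


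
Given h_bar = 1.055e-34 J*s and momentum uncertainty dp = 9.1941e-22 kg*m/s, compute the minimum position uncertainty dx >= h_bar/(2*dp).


dx = h_bar / (2 * dp)
= 1.055e-34 / (2 * 9.1941e-22)
= 1.055e-34 / 1.8388e-21
= 5.7374e-14 m

5.7374e-14


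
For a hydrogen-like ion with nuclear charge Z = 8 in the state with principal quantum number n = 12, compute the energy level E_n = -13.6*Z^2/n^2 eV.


E_n = -13.6 * Z^2 / n^2
= -13.6 * 8^2 / 12^2
= -13.6 * 64 / 144
= -6.0444 eV

-6.0444


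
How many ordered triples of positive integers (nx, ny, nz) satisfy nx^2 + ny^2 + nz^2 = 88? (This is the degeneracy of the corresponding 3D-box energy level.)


Enumerate all (nx, ny, nz) with nx^2 + ny^2 + nz^2 = 88:
(4,6,6)
(6,4,6)
(6,6,4)
Total degeneracy = 3

3


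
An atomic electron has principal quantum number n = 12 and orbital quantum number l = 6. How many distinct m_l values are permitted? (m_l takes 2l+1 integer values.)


m_l ranges from -l to +l in integer steps
So m_l goes from -6 to +6
Count = 2l + 1 = 2*6 + 1
= 13

13


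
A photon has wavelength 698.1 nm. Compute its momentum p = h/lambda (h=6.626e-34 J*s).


p = h / lambda
= 6.626e-34 / (698.1e-9)
= 6.626e-34 / 6.9810e-07
= 9.4915e-28 kg*m/s

9.4915e-28


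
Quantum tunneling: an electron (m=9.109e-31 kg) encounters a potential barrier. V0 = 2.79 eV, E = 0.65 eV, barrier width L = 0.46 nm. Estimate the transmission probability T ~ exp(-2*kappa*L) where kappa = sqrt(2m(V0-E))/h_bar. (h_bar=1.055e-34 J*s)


V0 - E = 2.14 eV = 3.4283e-19 J
kappa = sqrt(2 * m * (V0-E)) / h_bar
= sqrt(2 * 9.109e-31 * 3.4283e-19) / 1.055e-34
= 7.4909e+09 /m
2*kappa*L = 2 * 7.4909e+09 * 0.46e-9
= 6.8917
T = exp(-6.8917) = 1.016225e-03

1.016225e-03


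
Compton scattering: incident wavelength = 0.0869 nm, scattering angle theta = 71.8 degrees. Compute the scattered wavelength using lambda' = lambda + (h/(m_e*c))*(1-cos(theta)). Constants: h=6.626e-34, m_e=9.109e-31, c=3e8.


Compton wavelength: h/(m_e*c) = 2.4247e-12 m
d_lambda = 2.4247e-12 * (1 - cos(71.8 deg))
= 2.4247e-12 * 0.687665
= 1.6674e-12 m = 0.001667 nm
lambda' = 0.0869 + 0.001667
= 0.088567 nm

0.088567


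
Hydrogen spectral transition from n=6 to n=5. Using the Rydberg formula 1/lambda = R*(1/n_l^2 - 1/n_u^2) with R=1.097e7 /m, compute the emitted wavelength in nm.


1/lambda = R * (1/n_l^2 - 1/n_u^2)
= 1.097e7 * (1/5^2 - 1/6^2)
= 1.097e7 * (0.04 - 0.027778)
= 1.097e7 * 0.012222
= 1.3408e+05 /m
lambda = 1 / 1.3408e+05 = 7458.3575 nm

7458.3575


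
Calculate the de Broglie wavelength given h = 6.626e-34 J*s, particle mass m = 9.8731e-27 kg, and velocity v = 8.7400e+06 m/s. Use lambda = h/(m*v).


lambda = h / (m * v)
= 6.626e-34 / (9.8731e-27 * 8.7400e+06)
= 6.626e-34 / 8.6291e-20
= 7.6787e-15 m

7.6787e-15


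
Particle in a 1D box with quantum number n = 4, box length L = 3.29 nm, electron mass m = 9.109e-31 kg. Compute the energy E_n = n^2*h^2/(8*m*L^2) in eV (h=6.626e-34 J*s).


E = n^2 * h^2 / (8 * m * L^2)
= 4^2 * (6.626e-34)^2 / (8 * 9.109e-31 * (3.29e-9)^2)
= 16 * 4.3904e-67 / (8 * 9.109e-31 * 1.0824e-17)
= 8.9057e-20 J
= 0.5559 eV

0.5559


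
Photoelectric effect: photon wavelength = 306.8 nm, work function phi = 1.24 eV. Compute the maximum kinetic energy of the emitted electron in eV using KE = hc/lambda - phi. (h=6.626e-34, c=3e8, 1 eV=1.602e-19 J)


E_photon = hc / lambda
= (6.626e-34)(3e8) / (306.8e-9)
= 6.4791e-19 J
= 4.0444 eV
KE = E_photon - phi
= 4.0444 - 1.24
= 2.8044 eV

2.8044


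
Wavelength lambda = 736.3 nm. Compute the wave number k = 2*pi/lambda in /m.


k = 2 * pi / lambda
= 6.2832 / (736.3e-9)
= 6.2832 / 7.3630e-07
= 8.5335e+06 /m

8.5335e+06


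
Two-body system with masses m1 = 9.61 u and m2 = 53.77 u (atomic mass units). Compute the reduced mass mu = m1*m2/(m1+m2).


mu = m1 * m2 / (m1 + m2)
= 9.61 * 53.77 / (9.61 + 53.77)
= 516.7297 / 63.38
= 8.1529 u

8.1529


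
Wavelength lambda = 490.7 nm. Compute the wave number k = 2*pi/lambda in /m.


k = 2 * pi / lambda
= 6.2832 / (490.7e-9)
= 6.2832 / 4.9070e-07
= 1.2805e+07 /m

1.2805e+07


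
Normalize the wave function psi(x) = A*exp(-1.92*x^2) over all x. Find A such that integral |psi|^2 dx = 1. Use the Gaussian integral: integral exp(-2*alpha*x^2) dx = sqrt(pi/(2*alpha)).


integral |psi|^2 dx = A^2 * sqrt(pi/(2*alpha)) = 1
A^2 = sqrt(2*alpha/pi)
= sqrt(2 * 1.92 / pi)
= 1.105581
A = sqrt(1.105581)
= 1.0515

1.0515


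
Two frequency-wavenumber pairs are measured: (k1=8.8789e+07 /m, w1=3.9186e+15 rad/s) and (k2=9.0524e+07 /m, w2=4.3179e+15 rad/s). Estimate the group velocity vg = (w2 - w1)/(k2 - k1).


vg = (w2 - w1) / (k2 - k1)
= (4.3179e+15 - 3.9186e+15) / (9.0524e+07 - 8.8789e+07)
= 3.9930e+14 / 1.7350e+06
= 2.3014e+08 m/s

2.3014e+08


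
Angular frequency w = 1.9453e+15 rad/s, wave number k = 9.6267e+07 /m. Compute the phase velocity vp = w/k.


vp = w / k
= 1.9453e+15 / 9.6267e+07
= 2.0207e+07 m/s

2.0207e+07


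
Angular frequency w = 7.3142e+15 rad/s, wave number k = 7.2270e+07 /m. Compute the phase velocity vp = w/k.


vp = w / k
= 7.3142e+15 / 7.2270e+07
= 1.0121e+08 m/s

1.0121e+08


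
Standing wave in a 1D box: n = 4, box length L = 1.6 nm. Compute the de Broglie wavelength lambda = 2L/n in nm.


lambda = 2L / n
= 2 * 1.6 / 4
= 3.2 / 4
= 0.8 nm

0.8


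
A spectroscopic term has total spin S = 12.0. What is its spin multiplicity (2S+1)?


Spin multiplicity = 2S + 1
= 2 * 12.0 + 1
= 24.0 + 1
= 25

25


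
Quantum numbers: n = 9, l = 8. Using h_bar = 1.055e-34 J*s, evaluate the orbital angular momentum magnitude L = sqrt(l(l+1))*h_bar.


L = sqrt(l*(l+1)) * h_bar
= sqrt(8 * 9) * 1.055e-34
= sqrt(72) * 1.055e-34
= 8.4853 * 1.055e-34
= 8.9520e-34 J*s

8.9520e-34


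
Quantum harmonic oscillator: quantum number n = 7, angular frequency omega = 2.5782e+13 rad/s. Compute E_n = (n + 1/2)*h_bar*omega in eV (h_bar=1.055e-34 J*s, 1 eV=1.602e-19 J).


E = (n + 1/2) * h_bar * omega
= (7 + 0.5) * 1.055e-34 * 2.5782e+13
= 7.5 * 2.7200e-21
= 2.0400e-20 J
= 0.1273 eV

0.1273


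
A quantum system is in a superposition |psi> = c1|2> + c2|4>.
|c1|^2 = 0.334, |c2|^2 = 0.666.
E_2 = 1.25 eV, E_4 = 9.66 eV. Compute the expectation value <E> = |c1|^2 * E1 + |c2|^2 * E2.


<E> = |c1|^2 * E1 + |c2|^2 * E2
= 0.334 * 1.25 + 0.666 * 9.66
= 0.4175 + 6.4336
= 6.8511 eV

6.8511


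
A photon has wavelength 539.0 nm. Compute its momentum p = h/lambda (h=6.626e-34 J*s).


p = h / lambda
= 6.626e-34 / (539.0e-9)
= 6.626e-34 / 5.3900e-07
= 1.2293e-27 kg*m/s

1.2293e-27


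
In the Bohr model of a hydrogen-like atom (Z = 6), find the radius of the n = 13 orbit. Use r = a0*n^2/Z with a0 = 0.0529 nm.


r = a0 * n^2 / Z
= 0.0529 * 13^2 / 6
= 0.0529 * 169 / 6
= 1.49 nm

1.49


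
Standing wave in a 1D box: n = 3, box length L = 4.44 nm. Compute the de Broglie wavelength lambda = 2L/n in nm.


lambda = 2L / n
= 2 * 4.44 / 3
= 8.88 / 3
= 2.96 nm

2.96


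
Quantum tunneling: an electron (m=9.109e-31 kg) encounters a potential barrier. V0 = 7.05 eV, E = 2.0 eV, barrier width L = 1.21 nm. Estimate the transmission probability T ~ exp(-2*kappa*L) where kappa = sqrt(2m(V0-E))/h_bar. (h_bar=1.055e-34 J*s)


V0 - E = 5.05 eV = 8.0901e-19 J
kappa = sqrt(2 * m * (V0-E)) / h_bar
= sqrt(2 * 9.109e-31 * 8.0901e-19) / 1.055e-34
= 1.1507e+10 /m
2*kappa*L = 2 * 1.1507e+10 * 1.21e-9
= 27.8478
T = exp(-27.8478) = 8.051436e-13

8.051436e-13


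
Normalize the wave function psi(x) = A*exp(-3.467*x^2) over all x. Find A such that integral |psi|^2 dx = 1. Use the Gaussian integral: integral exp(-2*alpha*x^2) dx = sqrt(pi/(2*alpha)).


integral |psi|^2 dx = A^2 * sqrt(pi/(2*alpha)) = 1
A^2 = sqrt(2*alpha/pi)
= sqrt(2 * 3.467 / pi)
= 1.485652
A = sqrt(1.485652)
= 1.2189

1.2189


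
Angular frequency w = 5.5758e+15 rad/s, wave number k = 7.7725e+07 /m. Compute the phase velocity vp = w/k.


vp = w / k
= 5.5758e+15 / 7.7725e+07
= 7.1738e+07 m/s

7.1738e+07


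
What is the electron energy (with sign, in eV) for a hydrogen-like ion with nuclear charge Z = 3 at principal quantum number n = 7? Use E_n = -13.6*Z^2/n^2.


E_n = -13.6 * Z^2 / n^2
= -13.6 * 3^2 / 7^2
= -13.6 * 9 / 49
= -2.498 eV

-2.498


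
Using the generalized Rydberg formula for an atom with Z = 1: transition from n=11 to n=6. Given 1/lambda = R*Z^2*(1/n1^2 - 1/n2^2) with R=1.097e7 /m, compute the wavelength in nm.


1/lambda = R * Z^2 * (1/n1^2 - 1/n2^2)
= 1.097e7 * 1^2 * (1/6^2 - 1/11^2)
= 1.097e7 * 1 * (0.027778 - 0.008264)
= 2.1406e+05 /m
lambda = 1 / 2.1406e+05
= 4671.5642 nm

4671.5642


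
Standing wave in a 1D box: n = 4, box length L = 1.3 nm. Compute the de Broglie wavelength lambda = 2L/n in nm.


lambda = 2L / n
= 2 * 1.3 / 4
= 2.6 / 4
= 0.65 nm

0.65


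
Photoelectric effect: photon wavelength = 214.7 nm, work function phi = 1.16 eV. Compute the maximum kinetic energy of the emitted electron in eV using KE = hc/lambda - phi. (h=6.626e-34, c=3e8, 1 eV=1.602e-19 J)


E_photon = hc / lambda
= (6.626e-34)(3e8) / (214.7e-9)
= 9.2585e-19 J
= 5.7793 eV
KE = E_photon - phi
= 5.7793 - 1.16
= 4.6193 eV

4.6193


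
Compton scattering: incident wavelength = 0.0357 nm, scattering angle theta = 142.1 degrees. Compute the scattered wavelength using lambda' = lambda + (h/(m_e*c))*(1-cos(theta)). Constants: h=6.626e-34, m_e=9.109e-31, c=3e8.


Compton wavelength: h/(m_e*c) = 2.4247e-12 m
d_lambda = 2.4247e-12 * (1 - cos(142.1 deg))
= 2.4247e-12 * 1.789084
= 4.3380e-12 m = 0.004338 nm
lambda' = 0.0357 + 0.004338
= 0.040038 nm

0.040038


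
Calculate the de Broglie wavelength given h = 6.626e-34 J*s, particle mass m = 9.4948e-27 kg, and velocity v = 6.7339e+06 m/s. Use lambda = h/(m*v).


lambda = h / (m * v)
= 6.626e-34 / (9.4948e-27 * 6.7339e+06)
= 6.626e-34 / 6.3937e-20
= 1.0363e-14 m

1.0363e-14


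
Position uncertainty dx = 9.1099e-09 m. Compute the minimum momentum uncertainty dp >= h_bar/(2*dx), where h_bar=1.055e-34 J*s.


dp = h_bar / (2 * dx)
= 1.055e-34 / (2 * 9.1099e-09)
= 1.055e-34 / 1.8220e-08
= 5.7904e-27 kg*m/s

5.7904e-27


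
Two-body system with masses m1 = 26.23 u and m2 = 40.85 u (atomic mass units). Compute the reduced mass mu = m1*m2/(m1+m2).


mu = m1 * m2 / (m1 + m2)
= 26.23 * 40.85 / (26.23 + 40.85)
= 1071.4955 / 67.08
= 15.9734 u

15.9734


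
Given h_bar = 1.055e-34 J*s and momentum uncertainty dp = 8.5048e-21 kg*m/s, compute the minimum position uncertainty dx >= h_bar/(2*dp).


dx = h_bar / (2 * dp)
= 1.055e-34 / (2 * 8.5048e-21)
= 1.055e-34 / 1.7010e-20
= 6.2024e-15 m

6.2024e-15


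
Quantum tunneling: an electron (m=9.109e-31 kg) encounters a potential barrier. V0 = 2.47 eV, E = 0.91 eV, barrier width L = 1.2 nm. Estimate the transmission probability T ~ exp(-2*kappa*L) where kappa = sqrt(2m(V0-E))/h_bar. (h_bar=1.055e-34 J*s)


V0 - E = 1.56 eV = 2.4991e-19 J
kappa = sqrt(2 * m * (V0-E)) / h_bar
= sqrt(2 * 9.109e-31 * 2.4991e-19) / 1.055e-34
= 6.3957e+09 /m
2*kappa*L = 2 * 6.3957e+09 * 1.2e-9
= 15.3498
T = exp(-15.3498) = 2.156091e-07

2.156091e-07


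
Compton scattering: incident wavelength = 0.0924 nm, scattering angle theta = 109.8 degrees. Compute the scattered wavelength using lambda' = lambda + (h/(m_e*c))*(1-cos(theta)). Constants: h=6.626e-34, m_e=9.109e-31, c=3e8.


Compton wavelength: h/(m_e*c) = 2.4247e-12 m
d_lambda = 2.4247e-12 * (1 - cos(109.8 deg))
= 2.4247e-12 * 1.338738
= 3.2460e-12 m = 0.003246 nm
lambda' = 0.0924 + 0.003246
= 0.095646 nm

0.095646


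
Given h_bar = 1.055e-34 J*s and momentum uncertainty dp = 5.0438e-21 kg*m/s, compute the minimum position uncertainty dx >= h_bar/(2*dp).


dx = h_bar / (2 * dp)
= 1.055e-34 / (2 * 5.0438e-21)
= 1.055e-34 / 1.0088e-20
= 1.0458e-14 m

1.0458e-14


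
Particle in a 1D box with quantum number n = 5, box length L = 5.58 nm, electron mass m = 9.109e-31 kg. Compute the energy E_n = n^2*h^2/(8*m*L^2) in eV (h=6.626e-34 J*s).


E = n^2 * h^2 / (8 * m * L^2)
= 5^2 * (6.626e-34)^2 / (8 * 9.109e-31 * (5.58e-9)^2)
= 25 * 4.3904e-67 / (8 * 9.109e-31 * 3.1136e-17)
= 4.8374e-20 J
= 0.302 eV

0.302


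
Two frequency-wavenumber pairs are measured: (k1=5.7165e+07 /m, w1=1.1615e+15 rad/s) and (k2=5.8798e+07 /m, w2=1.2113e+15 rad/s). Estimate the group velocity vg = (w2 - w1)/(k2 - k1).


vg = (w2 - w1) / (k2 - k1)
= (1.2113e+15 - 1.1615e+15) / (5.8798e+07 - 5.7165e+07)
= 4.9800e+13 / 1.6330e+06
= 3.0496e+07 m/s

3.0496e+07


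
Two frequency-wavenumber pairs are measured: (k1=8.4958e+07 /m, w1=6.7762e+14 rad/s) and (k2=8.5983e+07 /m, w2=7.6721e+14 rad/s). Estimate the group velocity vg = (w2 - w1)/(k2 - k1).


vg = (w2 - w1) / (k2 - k1)
= (7.6721e+14 - 6.7762e+14) / (8.5983e+07 - 8.4958e+07)
= 8.9590e+13 / 1.0250e+06
= 8.7405e+07 m/s

8.7405e+07


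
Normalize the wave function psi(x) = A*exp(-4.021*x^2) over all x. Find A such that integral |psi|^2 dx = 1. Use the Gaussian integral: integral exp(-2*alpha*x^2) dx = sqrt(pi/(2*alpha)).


integral |psi|^2 dx = A^2 * sqrt(pi/(2*alpha)) = 1
A^2 = sqrt(2*alpha/pi)
= sqrt(2 * 4.021 / pi)
= 1.599953
A = sqrt(1.599953)
= 1.2649

1.2649


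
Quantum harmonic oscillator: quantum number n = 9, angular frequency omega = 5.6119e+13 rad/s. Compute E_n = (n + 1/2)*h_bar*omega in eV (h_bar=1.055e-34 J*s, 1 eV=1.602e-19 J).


E = (n + 1/2) * h_bar * omega
= (9 + 0.5) * 1.055e-34 * 5.6119e+13
= 9.5 * 5.9206e-21
= 5.6245e-20 J
= 0.3511 eV

0.3511


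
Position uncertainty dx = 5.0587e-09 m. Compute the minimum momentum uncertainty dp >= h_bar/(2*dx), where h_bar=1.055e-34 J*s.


dp = h_bar / (2 * dx)
= 1.055e-34 / (2 * 5.0587e-09)
= 1.055e-34 / 1.0117e-08
= 1.0428e-26 kg*m/s

1.0428e-26


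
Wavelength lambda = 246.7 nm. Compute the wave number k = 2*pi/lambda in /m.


k = 2 * pi / lambda
= 6.2832 / (246.7e-9)
= 6.2832 / 2.4670e-07
= 2.5469e+07 /m

2.5469e+07


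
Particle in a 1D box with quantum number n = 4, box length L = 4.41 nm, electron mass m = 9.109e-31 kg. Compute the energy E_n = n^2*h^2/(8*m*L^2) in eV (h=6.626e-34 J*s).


E = n^2 * h^2 / (8 * m * L^2)
= 4^2 * (6.626e-34)^2 / (8 * 9.109e-31 * (4.41e-9)^2)
= 16 * 4.3904e-67 / (8 * 9.109e-31 * 1.9448e-17)
= 4.9566e-20 J
= 0.3094 eV

0.3094


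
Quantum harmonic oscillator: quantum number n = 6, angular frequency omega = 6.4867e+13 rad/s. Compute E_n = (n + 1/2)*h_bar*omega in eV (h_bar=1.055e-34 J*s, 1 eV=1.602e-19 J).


E = (n + 1/2) * h_bar * omega
= (6 + 0.5) * 1.055e-34 * 6.4867e+13
= 6.5 * 6.8435e-21
= 4.4483e-20 J
= 0.2777 eV

0.2777


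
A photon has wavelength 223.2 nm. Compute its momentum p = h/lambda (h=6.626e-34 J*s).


p = h / lambda
= 6.626e-34 / (223.2e-9)
= 6.626e-34 / 2.2320e-07
= 2.9686e-27 kg*m/s

2.9686e-27


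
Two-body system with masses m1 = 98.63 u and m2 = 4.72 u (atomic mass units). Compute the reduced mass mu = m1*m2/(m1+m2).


mu = m1 * m2 / (m1 + m2)
= 98.63 * 4.72 / (98.63 + 4.72)
= 465.5336 / 103.35
= 4.5044 u

4.5044


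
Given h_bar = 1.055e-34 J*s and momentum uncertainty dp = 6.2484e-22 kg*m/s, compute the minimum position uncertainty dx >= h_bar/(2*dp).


dx = h_bar / (2 * dp)
= 1.055e-34 / (2 * 6.2484e-22)
= 1.055e-34 / 1.2497e-21
= 8.4422e-14 m

8.4422e-14


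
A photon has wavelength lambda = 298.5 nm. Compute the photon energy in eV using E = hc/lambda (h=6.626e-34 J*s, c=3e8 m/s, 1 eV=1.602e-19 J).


E = hc / lambda
= (6.626e-34)(3e8) / (298.5e-9)
= 1.9878e-25 / 2.9850e-07
= 6.6593e-19 J
Converting to eV: 6.6593e-19 / 1.602e-19
= 4.1569 eV

4.1569


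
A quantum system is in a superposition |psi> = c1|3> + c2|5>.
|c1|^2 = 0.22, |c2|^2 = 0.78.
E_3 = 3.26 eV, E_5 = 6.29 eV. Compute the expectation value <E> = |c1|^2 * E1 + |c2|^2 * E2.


<E> = |c1|^2 * E1 + |c2|^2 * E2
= 0.22 * 3.26 + 0.78 * 6.29
= 0.7172 + 4.9062
= 5.6234 eV

5.6234


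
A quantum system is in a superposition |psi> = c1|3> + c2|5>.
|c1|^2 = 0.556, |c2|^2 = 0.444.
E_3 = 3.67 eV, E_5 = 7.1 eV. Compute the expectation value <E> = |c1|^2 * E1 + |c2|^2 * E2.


<E> = |c1|^2 * E1 + |c2|^2 * E2
= 0.556 * 3.67 + 0.444 * 7.1
= 2.0405 + 3.1524
= 5.1929 eV

5.1929


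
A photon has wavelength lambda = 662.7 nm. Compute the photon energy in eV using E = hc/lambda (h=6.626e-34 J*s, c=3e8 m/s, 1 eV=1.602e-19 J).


E = hc / lambda
= (6.626e-34)(3e8) / (662.7e-9)
= 1.9878e-25 / 6.6270e-07
= 2.9995e-19 J
Converting to eV: 2.9995e-19 / 1.602e-19
= 1.8724 eV

1.8724


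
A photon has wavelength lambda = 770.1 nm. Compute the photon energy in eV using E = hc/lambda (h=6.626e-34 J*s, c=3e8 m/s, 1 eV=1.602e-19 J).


E = hc / lambda
= (6.626e-34)(3e8) / (770.1e-9)
= 1.9878e-25 / 7.7010e-07
= 2.5812e-19 J
Converting to eV: 2.5812e-19 / 1.602e-19
= 1.6113 eV

1.6113


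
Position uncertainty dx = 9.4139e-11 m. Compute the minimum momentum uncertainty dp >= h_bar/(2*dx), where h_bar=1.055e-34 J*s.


dp = h_bar / (2 * dx)
= 1.055e-34 / (2 * 9.4139e-11)
= 1.055e-34 / 1.8828e-10
= 5.6034e-25 kg*m/s

5.6034e-25


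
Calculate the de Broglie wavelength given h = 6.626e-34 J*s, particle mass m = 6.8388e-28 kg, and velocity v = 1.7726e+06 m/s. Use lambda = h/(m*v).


lambda = h / (m * v)
= 6.626e-34 / (6.8388e-28 * 1.7726e+06)
= 6.626e-34 / 1.2122e-21
= 5.4659e-13 m

5.4659e-13


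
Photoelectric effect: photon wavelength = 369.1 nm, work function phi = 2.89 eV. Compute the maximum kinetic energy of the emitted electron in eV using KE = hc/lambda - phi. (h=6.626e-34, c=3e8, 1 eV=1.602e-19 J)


E_photon = hc / lambda
= (6.626e-34)(3e8) / (369.1e-9)
= 5.3855e-19 J
= 3.3618 eV
KE = E_photon - phi
= 3.3618 - 2.89
= 0.4718 eV

0.4718


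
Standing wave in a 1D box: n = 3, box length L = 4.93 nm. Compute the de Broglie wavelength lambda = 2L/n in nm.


lambda = 2L / n
= 2 * 4.93 / 3
= 9.86 / 3
= 3.2867 nm

3.2867


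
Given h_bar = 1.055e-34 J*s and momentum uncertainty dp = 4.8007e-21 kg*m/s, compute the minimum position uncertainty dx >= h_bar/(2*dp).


dx = h_bar / (2 * dp)
= 1.055e-34 / (2 * 4.8007e-21)
= 1.055e-34 / 9.6014e-21
= 1.0988e-14 m

1.0988e-14


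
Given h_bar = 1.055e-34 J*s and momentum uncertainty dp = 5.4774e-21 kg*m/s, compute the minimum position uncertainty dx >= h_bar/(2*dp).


dx = h_bar / (2 * dp)
= 1.055e-34 / (2 * 5.4774e-21)
= 1.055e-34 / 1.0955e-20
= 9.6305e-15 m

9.6305e-15


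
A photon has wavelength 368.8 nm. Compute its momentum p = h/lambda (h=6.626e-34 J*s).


p = h / lambda
= 6.626e-34 / (368.8e-9)
= 6.626e-34 / 3.6880e-07
= 1.7966e-27 kg*m/s

1.7966e-27


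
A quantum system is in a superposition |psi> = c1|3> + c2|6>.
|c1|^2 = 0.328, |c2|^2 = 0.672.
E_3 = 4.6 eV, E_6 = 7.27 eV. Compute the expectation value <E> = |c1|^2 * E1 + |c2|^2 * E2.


<E> = |c1|^2 * E1 + |c2|^2 * E2
= 0.328 * 4.6 + 0.672 * 7.27
= 1.5088 + 4.8854
= 6.3942 eV

6.3942


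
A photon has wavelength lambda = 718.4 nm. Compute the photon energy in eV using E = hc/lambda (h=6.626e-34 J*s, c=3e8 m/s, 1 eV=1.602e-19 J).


E = hc / lambda
= (6.626e-34)(3e8) / (718.4e-9)
= 1.9878e-25 / 7.1840e-07
= 2.7670e-19 J
Converting to eV: 2.7670e-19 / 1.602e-19
= 1.7272 eV

1.7272


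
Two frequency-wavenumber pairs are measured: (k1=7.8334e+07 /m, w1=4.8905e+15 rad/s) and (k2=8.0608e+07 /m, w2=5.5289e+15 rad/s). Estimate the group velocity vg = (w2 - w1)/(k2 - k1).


vg = (w2 - w1) / (k2 - k1)
= (5.5289e+15 - 4.8905e+15) / (8.0608e+07 - 7.8334e+07)
= 6.3840e+14 / 2.2740e+06
= 2.8074e+08 m/s

2.8074e+08


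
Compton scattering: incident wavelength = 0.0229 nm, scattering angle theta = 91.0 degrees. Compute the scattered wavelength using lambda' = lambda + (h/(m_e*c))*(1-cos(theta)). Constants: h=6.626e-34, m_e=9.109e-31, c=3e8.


Compton wavelength: h/(m_e*c) = 2.4247e-12 m
d_lambda = 2.4247e-12 * (1 - cos(91.0 deg))
= 2.4247e-12 * 1.017452
= 2.4670e-12 m = 0.002467 nm
lambda' = 0.0229 + 0.002467
= 0.025367 nm

0.025367


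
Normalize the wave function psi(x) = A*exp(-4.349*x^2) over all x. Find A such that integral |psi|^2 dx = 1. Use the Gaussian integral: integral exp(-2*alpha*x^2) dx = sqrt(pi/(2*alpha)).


integral |psi|^2 dx = A^2 * sqrt(pi/(2*alpha)) = 1
A^2 = sqrt(2*alpha/pi)
= sqrt(2 * 4.349 / pi)
= 1.663929
A = sqrt(1.663929)
= 1.2899

1.2899


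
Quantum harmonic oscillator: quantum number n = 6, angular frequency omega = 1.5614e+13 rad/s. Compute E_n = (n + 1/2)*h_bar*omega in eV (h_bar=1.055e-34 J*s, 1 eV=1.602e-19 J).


E = (n + 1/2) * h_bar * omega
= (6 + 0.5) * 1.055e-34 * 1.5614e+13
= 6.5 * 1.6473e-21
= 1.0707e-20 J
= 0.0668 eV

0.0668


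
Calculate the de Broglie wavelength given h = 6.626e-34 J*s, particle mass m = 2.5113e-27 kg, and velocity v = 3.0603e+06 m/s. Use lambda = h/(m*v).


lambda = h / (m * v)
= 6.626e-34 / (2.5113e-27 * 3.0603e+06)
= 6.626e-34 / 7.6853e-21
= 8.6216e-14 m

8.6216e-14


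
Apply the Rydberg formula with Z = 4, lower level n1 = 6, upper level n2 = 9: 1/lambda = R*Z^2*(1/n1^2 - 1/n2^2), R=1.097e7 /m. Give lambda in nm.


1/lambda = R * Z^2 * (1/n1^2 - 1/n2^2)
= 1.097e7 * 4^2 * (1/6^2 - 1/9^2)
= 1.097e7 * 16 * (0.027778 - 0.012346)
= 2.7086e+06 /m
lambda = 1 / 2.7086e+06
= 369.1887 nm

369.1887


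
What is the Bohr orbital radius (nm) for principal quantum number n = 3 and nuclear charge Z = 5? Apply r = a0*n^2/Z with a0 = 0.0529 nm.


r = a0 * n^2 / Z
= 0.0529 * 3^2 / 5
= 0.0529 * 9 / 5
= 0.0952 nm

0.0952


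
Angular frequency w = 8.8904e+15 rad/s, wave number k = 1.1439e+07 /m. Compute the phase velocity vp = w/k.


vp = w / k
= 8.8904e+15 / 1.1439e+07
= 7.7720e+08 m/s

7.7720e+08


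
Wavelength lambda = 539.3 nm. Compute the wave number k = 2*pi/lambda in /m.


k = 2 * pi / lambda
= 6.2832 / (539.3e-9)
= 6.2832 / 5.3930e-07
= 1.1651e+07 /m

1.1651e+07


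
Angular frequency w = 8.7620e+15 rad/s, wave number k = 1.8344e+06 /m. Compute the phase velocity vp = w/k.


vp = w / k
= 8.7620e+15 / 1.8344e+06
= 4.7765e+09 m/s

4.7765e+09


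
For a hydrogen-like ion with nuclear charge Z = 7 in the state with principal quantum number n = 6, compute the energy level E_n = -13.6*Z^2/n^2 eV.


E_n = -13.6 * Z^2 / n^2
= -13.6 * 7^2 / 6^2
= -13.6 * 49 / 36
= -18.5111 eV

-18.5111


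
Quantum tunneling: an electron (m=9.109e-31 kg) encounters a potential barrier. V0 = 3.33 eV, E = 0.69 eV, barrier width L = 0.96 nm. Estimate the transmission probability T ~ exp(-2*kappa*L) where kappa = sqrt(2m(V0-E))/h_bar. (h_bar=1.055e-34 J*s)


V0 - E = 2.64 eV = 4.2293e-19 J
kappa = sqrt(2 * m * (V0-E)) / h_bar
= sqrt(2 * 9.109e-31 * 4.2293e-19) / 1.055e-34
= 8.3201e+09 /m
2*kappa*L = 2 * 8.3201e+09 * 0.96e-9
= 15.9747
T = exp(-15.9747) = 1.154202e-07

1.154202e-07


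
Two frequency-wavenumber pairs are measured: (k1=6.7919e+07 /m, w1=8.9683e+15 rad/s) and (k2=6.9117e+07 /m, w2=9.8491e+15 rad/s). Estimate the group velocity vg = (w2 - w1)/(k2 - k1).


vg = (w2 - w1) / (k2 - k1)
= (9.8491e+15 - 8.9683e+15) / (6.9117e+07 - 6.7919e+07)
= 8.8080e+14 / 1.1980e+06
= 7.3523e+08 m/s

7.3523e+08


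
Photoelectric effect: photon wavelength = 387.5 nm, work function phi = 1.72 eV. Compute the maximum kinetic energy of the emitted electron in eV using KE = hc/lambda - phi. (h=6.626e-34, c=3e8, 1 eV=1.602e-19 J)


E_photon = hc / lambda
= (6.626e-34)(3e8) / (387.5e-9)
= 5.1298e-19 J
= 3.2021 eV
KE = E_photon - phi
= 3.2021 - 1.72
= 1.4821 eV

1.4821


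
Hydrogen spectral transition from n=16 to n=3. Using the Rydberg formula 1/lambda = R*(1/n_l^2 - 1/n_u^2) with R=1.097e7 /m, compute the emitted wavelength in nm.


1/lambda = R * (1/n_l^2 - 1/n_u^2)
= 1.097e7 * (1/3^2 - 1/16^2)
= 1.097e7 * (0.111111 - 0.003906)
= 1.097e7 * 0.107205
= 1.1760e+06 /m
lambda = 1 / 1.1760e+06 = 850.3131 nm

850.3131


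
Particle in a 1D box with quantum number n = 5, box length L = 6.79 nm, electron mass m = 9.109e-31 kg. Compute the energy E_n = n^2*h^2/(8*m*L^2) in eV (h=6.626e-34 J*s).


E = n^2 * h^2 / (8 * m * L^2)
= 5^2 * (6.626e-34)^2 / (8 * 9.109e-31 * (6.79e-9)^2)
= 25 * 4.3904e-67 / (8 * 9.109e-31 * 4.6104e-17)
= 3.2670e-20 J
= 0.2039 eV

0.2039


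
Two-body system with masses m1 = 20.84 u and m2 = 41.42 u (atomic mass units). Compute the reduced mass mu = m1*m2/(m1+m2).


mu = m1 * m2 / (m1 + m2)
= 20.84 * 41.42 / (20.84 + 41.42)
= 863.1928 / 62.26
= 13.8643 u

13.8643


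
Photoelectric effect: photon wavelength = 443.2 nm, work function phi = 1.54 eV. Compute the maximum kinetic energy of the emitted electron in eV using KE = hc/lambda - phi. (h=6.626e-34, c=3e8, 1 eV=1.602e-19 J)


E_photon = hc / lambda
= (6.626e-34)(3e8) / (443.2e-9)
= 4.4851e-19 J
= 2.7997 eV
KE = E_photon - phi
= 2.7997 - 1.54
= 1.2597 eV

1.2597


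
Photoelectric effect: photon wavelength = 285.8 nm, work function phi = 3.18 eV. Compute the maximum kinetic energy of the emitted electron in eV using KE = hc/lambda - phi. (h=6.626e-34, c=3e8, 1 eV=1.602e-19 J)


E_photon = hc / lambda
= (6.626e-34)(3e8) / (285.8e-9)
= 6.9552e-19 J
= 4.3416 eV
KE = E_photon - phi
= 4.3416 - 3.18
= 1.1616 eV

1.1616


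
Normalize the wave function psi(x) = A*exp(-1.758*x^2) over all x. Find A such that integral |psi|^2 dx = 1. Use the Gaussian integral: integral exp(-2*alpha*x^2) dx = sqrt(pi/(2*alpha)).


integral |psi|^2 dx = A^2 * sqrt(pi/(2*alpha)) = 1
A^2 = sqrt(2*alpha/pi)
= sqrt(2 * 1.758 / pi)
= 1.057912
A = sqrt(1.057912)
= 1.0285

1.0285


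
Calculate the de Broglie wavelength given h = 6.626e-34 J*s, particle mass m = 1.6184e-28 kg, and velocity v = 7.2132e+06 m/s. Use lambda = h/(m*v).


lambda = h / (m * v)
= 6.626e-34 / (1.6184e-28 * 7.2132e+06)
= 6.626e-34 / 1.1674e-21
= 5.6759e-13 m

5.6759e-13


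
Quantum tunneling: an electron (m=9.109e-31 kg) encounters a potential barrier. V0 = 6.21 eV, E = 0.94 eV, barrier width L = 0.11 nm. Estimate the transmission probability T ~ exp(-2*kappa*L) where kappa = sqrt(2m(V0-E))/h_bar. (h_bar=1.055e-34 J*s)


V0 - E = 5.27 eV = 8.4425e-19 J
kappa = sqrt(2 * m * (V0-E)) / h_bar
= sqrt(2 * 9.109e-31 * 8.4425e-19) / 1.055e-34
= 1.1755e+10 /m
2*kappa*L = 2 * 1.1755e+10 * 0.11e-9
= 2.5862
T = exp(-2.5862) = 7.530789e-02

7.530789e-02


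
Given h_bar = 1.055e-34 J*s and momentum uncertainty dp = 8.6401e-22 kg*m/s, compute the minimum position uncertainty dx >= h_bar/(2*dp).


dx = h_bar / (2 * dp)
= 1.055e-34 / (2 * 8.6401e-22)
= 1.055e-34 / 1.7280e-21
= 6.1053e-14 m

6.1053e-14


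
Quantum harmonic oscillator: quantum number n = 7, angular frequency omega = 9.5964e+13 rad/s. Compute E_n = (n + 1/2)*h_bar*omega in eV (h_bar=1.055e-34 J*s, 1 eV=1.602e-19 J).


E = (n + 1/2) * h_bar * omega
= (7 + 0.5) * 1.055e-34 * 9.5964e+13
= 7.5 * 1.0124e-20
= 7.5932e-20 J
= 0.474 eV

0.474


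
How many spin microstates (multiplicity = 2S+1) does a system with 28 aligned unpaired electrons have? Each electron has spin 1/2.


Total spin S = N * (1/2) = 28 * 0.5 = 14.0
Spin multiplicity = 2S + 1
= 2 * 14.0 + 1
= 29

29


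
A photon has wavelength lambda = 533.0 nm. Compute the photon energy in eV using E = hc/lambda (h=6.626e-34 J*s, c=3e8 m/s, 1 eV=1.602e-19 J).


E = hc / lambda
= (6.626e-34)(3e8) / (533.0e-9)
= 1.9878e-25 / 5.3300e-07
= 3.7295e-19 J
Converting to eV: 3.7295e-19 / 1.602e-19
= 2.328 eV

2.328


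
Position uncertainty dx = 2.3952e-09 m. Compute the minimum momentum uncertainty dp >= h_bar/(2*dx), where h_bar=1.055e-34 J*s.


dp = h_bar / (2 * dx)
= 1.055e-34 / (2 * 2.3952e-09)
= 1.055e-34 / 4.7904e-09
= 2.2023e-26 kg*m/s

2.2023e-26


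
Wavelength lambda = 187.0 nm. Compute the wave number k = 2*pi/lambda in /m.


k = 2 * pi / lambda
= 6.2832 / (187.0e-9)
= 6.2832 / 1.8700e-07
= 3.3600e+07 /m

3.3600e+07


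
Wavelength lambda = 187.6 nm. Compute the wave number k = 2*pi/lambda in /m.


k = 2 * pi / lambda
= 6.2832 / (187.6e-9)
= 6.2832 / 1.8760e-07
= 3.3492e+07 /m

3.3492e+07


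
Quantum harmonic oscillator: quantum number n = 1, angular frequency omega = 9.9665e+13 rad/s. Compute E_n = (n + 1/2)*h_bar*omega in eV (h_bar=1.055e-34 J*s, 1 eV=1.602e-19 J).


E = (n + 1/2) * h_bar * omega
= (1 + 0.5) * 1.055e-34 * 9.9665e+13
= 1.5 * 1.0515e-20
= 1.5772e-20 J
= 0.0985 eV

0.0985


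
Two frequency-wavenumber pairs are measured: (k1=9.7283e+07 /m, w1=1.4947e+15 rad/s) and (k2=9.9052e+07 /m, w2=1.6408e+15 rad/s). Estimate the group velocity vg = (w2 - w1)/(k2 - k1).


vg = (w2 - w1) / (k2 - k1)
= (1.6408e+15 - 1.4947e+15) / (9.9052e+07 - 9.7283e+07)
= 1.4610e+14 / 1.7690e+06
= 8.2589e+07 m/s

8.2589e+07


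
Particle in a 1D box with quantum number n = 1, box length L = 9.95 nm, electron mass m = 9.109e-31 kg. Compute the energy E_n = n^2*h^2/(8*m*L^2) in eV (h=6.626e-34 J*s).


E = n^2 * h^2 / (8 * m * L^2)
= 1^2 * (6.626e-34)^2 / (8 * 9.109e-31 * (9.95e-9)^2)
= 1 * 4.3904e-67 / (8 * 9.109e-31 * 9.9002e-17)
= 6.0855e-22 J
= 0.0038 eV

0.0038


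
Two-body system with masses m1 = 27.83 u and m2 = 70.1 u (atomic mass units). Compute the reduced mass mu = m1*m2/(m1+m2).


mu = m1 * m2 / (m1 + m2)
= 27.83 * 70.1 / (27.83 + 70.1)
= 1950.883 / 97.93
= 19.9212 u

19.9212


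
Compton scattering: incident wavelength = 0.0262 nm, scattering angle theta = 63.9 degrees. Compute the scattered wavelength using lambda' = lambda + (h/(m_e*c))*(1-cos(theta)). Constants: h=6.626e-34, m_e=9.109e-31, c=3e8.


Compton wavelength: h/(m_e*c) = 2.4247e-12 m
d_lambda = 2.4247e-12 * (1 - cos(63.9 deg))
= 2.4247e-12 * 0.560061
= 1.3580e-12 m = 0.001358 nm
lambda' = 0.0262 + 0.001358
= 0.027558 nm

0.027558


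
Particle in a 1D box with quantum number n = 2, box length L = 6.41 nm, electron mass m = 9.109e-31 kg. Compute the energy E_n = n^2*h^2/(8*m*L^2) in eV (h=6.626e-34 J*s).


E = n^2 * h^2 / (8 * m * L^2)
= 2^2 * (6.626e-34)^2 / (8 * 9.109e-31 * (6.41e-9)^2)
= 4 * 4.3904e-67 / (8 * 9.109e-31 * 4.1088e-17)
= 5.8652e-21 J
= 0.0366 eV

0.0366


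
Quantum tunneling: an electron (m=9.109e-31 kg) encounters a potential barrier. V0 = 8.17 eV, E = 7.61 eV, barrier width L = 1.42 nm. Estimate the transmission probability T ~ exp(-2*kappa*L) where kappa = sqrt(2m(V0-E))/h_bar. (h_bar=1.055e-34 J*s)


V0 - E = 0.56 eV = 8.9712e-20 J
kappa = sqrt(2 * m * (V0-E)) / h_bar
= sqrt(2 * 9.109e-31 * 8.9712e-20) / 1.055e-34
= 3.8320e+09 /m
2*kappa*L = 2 * 3.8320e+09 * 1.42e-9
= 10.8828
T = exp(-10.8828) = 1.877806e-05

1.877806e-05


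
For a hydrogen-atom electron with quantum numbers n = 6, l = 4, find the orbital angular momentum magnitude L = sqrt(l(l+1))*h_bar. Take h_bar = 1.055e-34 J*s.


L = sqrt(l*(l+1)) * h_bar
= sqrt(4 * 5) * 1.055e-34
= sqrt(20) * 1.055e-34
= 4.4721 * 1.055e-34
= 4.7181e-34 J*s

4.7181e-34


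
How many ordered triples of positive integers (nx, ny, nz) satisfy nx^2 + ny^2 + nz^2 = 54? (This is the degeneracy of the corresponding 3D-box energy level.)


Enumerate all (nx, ny, nz) with nx^2 + ny^2 + nz^2 = 54:
(1,2,7)
(1,7,2)
(2,1,7)
(2,5,5)
(2,7,1)
(3,3,6)
(3,6,3)
(5,2,5)
(5,5,2)
(6,3,3)
(7,1,2)
(7,2,1)
Total degeneracy = 12

12


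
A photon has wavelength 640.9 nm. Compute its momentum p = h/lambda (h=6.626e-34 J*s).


p = h / lambda
= 6.626e-34 / (640.9e-9)
= 6.626e-34 / 6.4090e-07
= 1.0339e-27 kg*m/s

1.0339e-27


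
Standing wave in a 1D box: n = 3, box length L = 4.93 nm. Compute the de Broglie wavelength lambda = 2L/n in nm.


lambda = 2L / n
= 2 * 4.93 / 3
= 9.86 / 3
= 3.2867 nm

3.2867


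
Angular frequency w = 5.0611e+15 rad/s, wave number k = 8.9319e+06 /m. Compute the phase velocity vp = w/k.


vp = w / k
= 5.0611e+15 / 8.9319e+06
= 5.6663e+08 m/s

5.6663e+08


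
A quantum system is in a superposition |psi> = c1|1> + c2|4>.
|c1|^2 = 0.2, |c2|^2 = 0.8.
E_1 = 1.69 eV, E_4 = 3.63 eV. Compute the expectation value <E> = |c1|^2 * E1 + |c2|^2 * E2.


<E> = |c1|^2 * E1 + |c2|^2 * E2
= 0.2 * 1.69 + 0.8 * 3.63
= 0.338 + 2.904
= 3.242 eV

3.242


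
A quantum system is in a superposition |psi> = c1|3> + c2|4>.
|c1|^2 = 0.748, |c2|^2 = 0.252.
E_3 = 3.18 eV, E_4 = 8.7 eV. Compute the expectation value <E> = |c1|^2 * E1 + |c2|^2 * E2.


<E> = |c1|^2 * E1 + |c2|^2 * E2
= 0.748 * 3.18 + 0.252 * 8.7
= 2.3786 + 2.1924
= 4.571 eV

4.571


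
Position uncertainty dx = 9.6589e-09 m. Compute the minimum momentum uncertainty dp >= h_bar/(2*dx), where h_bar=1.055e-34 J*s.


dp = h_bar / (2 * dx)
= 1.055e-34 / (2 * 9.6589e-09)
= 1.055e-34 / 1.9318e-08
= 5.4613e-27 kg*m/s

5.4613e-27


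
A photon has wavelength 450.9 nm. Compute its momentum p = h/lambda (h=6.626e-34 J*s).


p = h / lambda
= 6.626e-34 / (450.9e-9)
= 6.626e-34 / 4.5090e-07
= 1.4695e-27 kg*m/s

1.4695e-27


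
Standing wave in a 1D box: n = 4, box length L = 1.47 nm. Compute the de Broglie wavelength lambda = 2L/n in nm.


lambda = 2L / n
= 2 * 1.47 / 4
= 2.94 / 4
= 0.735 nm

0.735


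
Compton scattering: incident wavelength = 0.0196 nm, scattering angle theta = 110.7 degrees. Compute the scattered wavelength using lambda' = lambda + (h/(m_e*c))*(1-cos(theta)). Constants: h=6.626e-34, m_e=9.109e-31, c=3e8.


Compton wavelength: h/(m_e*c) = 2.4247e-12 m
d_lambda = 2.4247e-12 * (1 - cos(110.7 deg))
= 2.4247e-12 * 1.353475
= 3.2818e-12 m = 0.003282 nm
lambda' = 0.0196 + 0.003282
= 0.022882 nm

0.022882


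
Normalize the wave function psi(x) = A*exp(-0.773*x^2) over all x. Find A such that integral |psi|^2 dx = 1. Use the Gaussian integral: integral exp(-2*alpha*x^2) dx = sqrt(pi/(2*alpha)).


integral |psi|^2 dx = A^2 * sqrt(pi/(2*alpha)) = 1
A^2 = sqrt(2*alpha/pi)
= sqrt(2 * 0.773 / pi)
= 0.701503
A = sqrt(0.701503)
= 0.8376

0.8376


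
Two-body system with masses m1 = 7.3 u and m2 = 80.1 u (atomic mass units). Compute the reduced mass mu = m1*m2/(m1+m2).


mu = m1 * m2 / (m1 + m2)
= 7.3 * 80.1 / (7.3 + 80.1)
= 584.73 / 87.4
= 6.6903 u

6.6903


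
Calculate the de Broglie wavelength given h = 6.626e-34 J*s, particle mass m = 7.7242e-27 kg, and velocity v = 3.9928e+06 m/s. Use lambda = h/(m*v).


lambda = h / (m * v)
= 6.626e-34 / (7.7242e-27 * 3.9928e+06)
= 6.626e-34 / 3.0841e-20
= 2.1484e-14 m

2.1484e-14


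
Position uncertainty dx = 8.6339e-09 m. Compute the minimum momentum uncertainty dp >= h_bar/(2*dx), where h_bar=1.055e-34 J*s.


dp = h_bar / (2 * dx)
= 1.055e-34 / (2 * 8.6339e-09)
= 1.055e-34 / 1.7268e-08
= 6.1096e-27 kg*m/s

6.1096e-27


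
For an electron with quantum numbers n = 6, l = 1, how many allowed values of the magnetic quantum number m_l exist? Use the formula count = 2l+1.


m_l ranges from -l to +l in integer steps
So m_l goes from -1 to +1
Count = 2l + 1 = 2*1 + 1
= 3

3


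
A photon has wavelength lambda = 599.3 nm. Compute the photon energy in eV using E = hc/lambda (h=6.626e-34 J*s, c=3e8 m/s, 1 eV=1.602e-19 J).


E = hc / lambda
= (6.626e-34)(3e8) / (599.3e-9)
= 1.9878e-25 / 5.9930e-07
= 3.3169e-19 J
Converting to eV: 3.3169e-19 / 1.602e-19
= 2.0705 eV

2.0705


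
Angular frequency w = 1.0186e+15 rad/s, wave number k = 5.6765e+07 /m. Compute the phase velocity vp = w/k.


vp = w / k
= 1.0186e+15 / 5.6765e+07
= 1.7944e+07 m/s

1.7944e+07


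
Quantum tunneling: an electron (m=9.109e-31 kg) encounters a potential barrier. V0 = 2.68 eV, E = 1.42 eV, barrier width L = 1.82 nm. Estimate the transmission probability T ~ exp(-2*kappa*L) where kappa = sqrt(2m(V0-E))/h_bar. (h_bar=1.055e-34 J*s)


V0 - E = 1.26 eV = 2.0185e-19 J
kappa = sqrt(2 * m * (V0-E)) / h_bar
= sqrt(2 * 9.109e-31 * 2.0185e-19) / 1.055e-34
= 5.7480e+09 /m
2*kappa*L = 2 * 5.7480e+09 * 1.82e-9
= 20.9226
T = exp(-20.9226) = 8.192702e-10

8.192702e-10


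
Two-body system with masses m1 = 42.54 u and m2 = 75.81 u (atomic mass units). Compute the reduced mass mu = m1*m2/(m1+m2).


mu = m1 * m2 / (m1 + m2)
= 42.54 * 75.81 / (42.54 + 75.81)
= 3224.9574 / 118.35
= 27.2493 u

27.2493


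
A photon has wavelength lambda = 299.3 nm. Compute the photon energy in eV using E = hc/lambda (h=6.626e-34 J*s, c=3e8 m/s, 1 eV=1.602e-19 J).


E = hc / lambda
= (6.626e-34)(3e8) / (299.3e-9)
= 1.9878e-25 / 2.9930e-07
= 6.6415e-19 J
Converting to eV: 6.6415e-19 / 1.602e-19
= 4.1458 eV

4.1458
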